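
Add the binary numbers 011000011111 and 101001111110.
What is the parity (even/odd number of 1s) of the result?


011000011111 = 1567
101001111110 = 2686
Sum = 4253 = 1000010011101
1s count = 6

even parity (6 ones in 1000010011101)


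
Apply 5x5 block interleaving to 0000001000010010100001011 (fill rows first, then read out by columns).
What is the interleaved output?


Matrix:
  00000
  01000
  01001
  01000
  01011
Read columns: 0000001111000000000100101

0000001111000000000100101


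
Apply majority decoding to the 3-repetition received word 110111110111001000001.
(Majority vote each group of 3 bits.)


Groups: 110, 111, 110, 111, 001, 000, 001
Majority votes: 1111000

1111000


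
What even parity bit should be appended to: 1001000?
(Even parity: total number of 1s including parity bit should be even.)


Number of 1s in data: 2
Parity bit: 0

0


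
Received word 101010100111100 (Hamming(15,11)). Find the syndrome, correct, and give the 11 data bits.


Syndrome = 0: no error detected

Data: 11010111100 (no errors)


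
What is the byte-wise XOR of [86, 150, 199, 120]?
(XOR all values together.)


XOR chain: 86 ^ 150 ^ 199 ^ 120 = 127

127


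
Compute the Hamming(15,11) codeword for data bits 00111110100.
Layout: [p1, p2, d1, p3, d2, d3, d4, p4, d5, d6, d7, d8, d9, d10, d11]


Parity bits: p1=0, p2=0, p3=1, p4=0

000101101110100


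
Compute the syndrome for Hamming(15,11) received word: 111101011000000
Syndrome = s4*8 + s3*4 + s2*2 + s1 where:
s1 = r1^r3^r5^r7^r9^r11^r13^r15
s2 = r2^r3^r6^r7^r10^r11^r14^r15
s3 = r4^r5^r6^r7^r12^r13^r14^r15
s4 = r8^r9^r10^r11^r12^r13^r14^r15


s1=1, s2=1, s3=0, s4=0

Syndrome = 3 (error at position 3)


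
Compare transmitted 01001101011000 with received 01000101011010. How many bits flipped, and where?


XOR: 00001000000010

2 error(s) at position(s): 4, 12


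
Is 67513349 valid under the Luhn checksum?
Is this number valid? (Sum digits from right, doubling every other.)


Luhn sum = 38
38 mod 10 = 8

Invalid (Luhn sum mod 10 = 8)


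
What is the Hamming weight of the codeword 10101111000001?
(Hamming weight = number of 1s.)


Counting 1s in 10101111000001

7


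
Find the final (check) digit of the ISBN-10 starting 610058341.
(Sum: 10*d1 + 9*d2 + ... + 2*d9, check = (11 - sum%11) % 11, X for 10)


Weighted sum: 165
165 mod 11 = 0

Check digit: 0


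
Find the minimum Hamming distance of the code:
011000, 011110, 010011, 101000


Comparing all pairs, minimum distance: 2
Can detect 1 errors, correct 0 errors

2


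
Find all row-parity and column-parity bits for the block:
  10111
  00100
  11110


Row parities: 010
Column parities: 01101

Row P: 010, Col P: 01101, Corner: 1


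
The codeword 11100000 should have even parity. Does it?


Number of 1s: 3

No, parity error (3 ones)


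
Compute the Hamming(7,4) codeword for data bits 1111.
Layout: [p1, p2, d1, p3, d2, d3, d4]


Parity bits: p1=1, p2=1, p3=1

1111111


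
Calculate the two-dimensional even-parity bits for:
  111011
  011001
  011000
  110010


Row parities: 1101
Column parities: 001000

Row P: 1101, Col P: 001000, Corner: 1


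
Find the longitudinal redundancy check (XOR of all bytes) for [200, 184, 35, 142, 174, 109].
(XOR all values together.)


XOR chain: 200 ^ 184 ^ 35 ^ 142 ^ 174 ^ 109 = 30

30


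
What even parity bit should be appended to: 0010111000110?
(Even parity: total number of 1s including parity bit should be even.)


Number of 1s in data: 6
Parity bit: 0

0


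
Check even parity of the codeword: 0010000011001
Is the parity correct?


Number of 1s: 4

Yes, parity is correct (4 ones)


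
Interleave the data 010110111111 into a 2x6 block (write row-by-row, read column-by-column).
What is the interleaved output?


Matrix:
  010110
  111111
Read columns: 011101111101

011101111101


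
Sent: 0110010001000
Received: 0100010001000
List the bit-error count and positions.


XOR: 0010000000000

1 error(s) at position(s): 2


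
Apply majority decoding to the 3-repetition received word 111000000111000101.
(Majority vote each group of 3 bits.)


Groups: 111, 000, 000, 111, 000, 101
Majority votes: 100101

100101


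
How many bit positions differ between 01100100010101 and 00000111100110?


XOR: 01100011110011
Count of 1s: 8

8


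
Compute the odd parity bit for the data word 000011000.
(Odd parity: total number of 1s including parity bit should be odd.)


Number of 1s in data: 2
Parity bit: 1

1


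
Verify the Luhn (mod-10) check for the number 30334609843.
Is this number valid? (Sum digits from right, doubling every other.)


Luhn sum = 47
47 mod 10 = 7

Invalid (Luhn sum mod 10 = 7)


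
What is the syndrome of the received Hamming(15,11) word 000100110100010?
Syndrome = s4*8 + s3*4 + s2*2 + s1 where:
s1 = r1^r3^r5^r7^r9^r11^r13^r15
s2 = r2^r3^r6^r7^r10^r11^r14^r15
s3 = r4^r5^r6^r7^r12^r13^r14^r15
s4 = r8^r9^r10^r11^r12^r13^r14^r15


s1=1, s2=1, s3=1, s4=1

Syndrome = 15 (error at position 15)


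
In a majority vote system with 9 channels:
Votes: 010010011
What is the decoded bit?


Ones: 4 out of 9
Threshold: 5

0 (4/9 voted 1)


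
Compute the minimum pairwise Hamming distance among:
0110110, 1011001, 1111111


Comparing all pairs, minimum distance: 3
Can detect 2 errors, correct 1 errors

3


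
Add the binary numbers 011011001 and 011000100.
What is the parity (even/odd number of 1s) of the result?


011011001 = 217
011000100 = 196
Sum = 413 = 110011101
1s count = 6

even parity (6 ones in 110011101)


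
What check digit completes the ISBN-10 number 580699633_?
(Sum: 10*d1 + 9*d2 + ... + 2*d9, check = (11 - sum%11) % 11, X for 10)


Weighted sum: 302
302 mod 11 = 5

Check digit: 6


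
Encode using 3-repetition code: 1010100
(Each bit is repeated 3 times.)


Each bit -> 3 copies

111000111000111000000


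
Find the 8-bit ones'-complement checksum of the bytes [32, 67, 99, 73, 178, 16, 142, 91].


Sum = 698 mod 256 = 186
Complement = 69

69


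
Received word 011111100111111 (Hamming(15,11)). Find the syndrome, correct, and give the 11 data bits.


Syndrome = 0: no error detected

Data: 11110111111 (no errors)


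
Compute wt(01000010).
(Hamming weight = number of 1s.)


Counting 1s in 01000010

2


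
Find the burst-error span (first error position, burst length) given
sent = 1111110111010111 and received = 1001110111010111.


XOR: 0110000000000000

Burst at position 1, length 2


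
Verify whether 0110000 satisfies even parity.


Number of 1s: 2

Yes, parity is correct (2 ones)


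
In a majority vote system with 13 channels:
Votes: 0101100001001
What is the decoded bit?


Ones: 5 out of 13
Threshold: 7

0 (5/13 voted 1)


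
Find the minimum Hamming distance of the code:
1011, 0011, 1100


Comparing all pairs, minimum distance: 1
Can detect 0 errors, correct 0 errors

1


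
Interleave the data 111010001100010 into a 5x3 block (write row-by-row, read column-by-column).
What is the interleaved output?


Matrix:
  111
  010
  001
  100
  010
Read columns: 100101100110100

100101100110100


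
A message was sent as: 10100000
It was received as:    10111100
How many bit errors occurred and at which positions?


XOR: 00011100

3 error(s) at position(s): 3, 4, 5


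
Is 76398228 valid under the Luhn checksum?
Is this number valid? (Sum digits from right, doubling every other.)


Luhn sum = 47
47 mod 10 = 7

Invalid (Luhn sum mod 10 = 7)


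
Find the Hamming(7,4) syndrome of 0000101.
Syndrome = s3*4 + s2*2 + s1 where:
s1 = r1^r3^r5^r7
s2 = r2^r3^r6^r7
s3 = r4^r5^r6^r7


s1=0, s2=1, s3=0

Syndrome = 2 (error at position 2)


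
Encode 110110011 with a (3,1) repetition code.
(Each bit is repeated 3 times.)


Each bit -> 3 copies

111111000111111000000111111


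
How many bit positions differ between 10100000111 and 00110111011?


XOR: 10010111100
Count of 1s: 6

6


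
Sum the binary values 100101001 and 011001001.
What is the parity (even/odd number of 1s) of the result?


100101001 = 297
011001001 = 201
Sum = 498 = 111110010
1s count = 6

even parity (6 ones in 111110010)


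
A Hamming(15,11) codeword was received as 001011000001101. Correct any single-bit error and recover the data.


Syndrome = 14: error at position 14

Data: 11100001111 (corrected bit 14)


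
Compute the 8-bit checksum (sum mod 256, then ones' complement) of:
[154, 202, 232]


Sum = 588 mod 256 = 76
Complement = 179

179


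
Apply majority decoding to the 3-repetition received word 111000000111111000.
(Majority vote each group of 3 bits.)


Groups: 111, 000, 000, 111, 111, 000
Majority votes: 100110

100110


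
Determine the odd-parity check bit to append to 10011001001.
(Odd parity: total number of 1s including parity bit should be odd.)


Number of 1s in data: 5
Parity bit: 0

0


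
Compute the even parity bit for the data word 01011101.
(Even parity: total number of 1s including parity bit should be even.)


Number of 1s in data: 5
Parity bit: 1

1


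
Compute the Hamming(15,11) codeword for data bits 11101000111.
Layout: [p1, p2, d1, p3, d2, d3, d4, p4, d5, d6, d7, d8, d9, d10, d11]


Parity bits: p1=1, p2=0, p3=1, p4=0

101111001000111


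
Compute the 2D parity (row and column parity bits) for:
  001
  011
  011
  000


Row parities: 1000
Column parities: 001

Row P: 1000, Col P: 001, Corner: 1


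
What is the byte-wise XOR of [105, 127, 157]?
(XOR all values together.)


XOR chain: 105 ^ 127 ^ 157 = 139

139


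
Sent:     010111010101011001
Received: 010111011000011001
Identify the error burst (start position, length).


XOR: 000000001101000000

Burst at position 8, length 4


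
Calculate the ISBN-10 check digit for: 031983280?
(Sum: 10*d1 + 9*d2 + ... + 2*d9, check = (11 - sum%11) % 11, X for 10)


Weighted sum: 193
193 mod 11 = 6

Check digit: 5


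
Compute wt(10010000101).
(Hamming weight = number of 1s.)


Counting 1s in 10010000101

4


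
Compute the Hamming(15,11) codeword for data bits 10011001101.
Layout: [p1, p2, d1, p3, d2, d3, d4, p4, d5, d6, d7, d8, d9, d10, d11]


Parity bits: p1=1, p2=1, p3=0, p4=0

111000101001101


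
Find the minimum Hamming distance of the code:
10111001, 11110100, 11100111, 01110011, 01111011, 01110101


Comparing all pairs, minimum distance: 1
Can detect 0 errors, correct 0 errors

1


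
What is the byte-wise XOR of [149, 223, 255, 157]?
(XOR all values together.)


XOR chain: 149 ^ 223 ^ 255 ^ 157 = 40

40


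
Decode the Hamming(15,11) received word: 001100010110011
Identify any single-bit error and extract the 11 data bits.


Syndrome = 15: error at position 15

Data: 10000110010 (corrected bit 15)


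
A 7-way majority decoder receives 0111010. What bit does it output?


Ones: 4 out of 7
Threshold: 4

1 (4/7 voted 1)


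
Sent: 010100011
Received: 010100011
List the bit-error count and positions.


XOR: 000000000

0 errors (received matches sent)


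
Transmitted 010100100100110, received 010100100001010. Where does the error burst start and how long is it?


XOR: 000000000101100

Burst at position 9, length 4


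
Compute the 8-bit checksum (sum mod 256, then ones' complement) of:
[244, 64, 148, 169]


Sum = 625 mod 256 = 113
Complement = 142

142


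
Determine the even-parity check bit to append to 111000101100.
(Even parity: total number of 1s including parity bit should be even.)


Number of 1s in data: 6
Parity bit: 0

0


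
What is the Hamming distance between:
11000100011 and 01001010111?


XOR: 10001110100
Count of 1s: 5

5


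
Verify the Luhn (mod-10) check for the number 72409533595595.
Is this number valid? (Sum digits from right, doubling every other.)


Luhn sum = 68
68 mod 10 = 8

Invalid (Luhn sum mod 10 = 8)


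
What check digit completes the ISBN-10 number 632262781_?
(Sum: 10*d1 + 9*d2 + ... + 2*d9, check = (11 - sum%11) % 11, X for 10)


Weighted sum: 217
217 mod 11 = 8

Check digit: 3


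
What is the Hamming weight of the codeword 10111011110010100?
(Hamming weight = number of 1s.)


Counting 1s in 10111011110010100

10


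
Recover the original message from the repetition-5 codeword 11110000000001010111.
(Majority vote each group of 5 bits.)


Groups: 11110, 00000, 00010, 10111
Majority votes: 1001

1001


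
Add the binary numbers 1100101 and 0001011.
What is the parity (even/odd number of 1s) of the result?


1100101 = 101
0001011 = 11
Sum = 112 = 1110000
1s count = 3

odd parity (3 ones in 1110000)


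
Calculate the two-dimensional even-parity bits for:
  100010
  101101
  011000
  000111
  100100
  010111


Row parities: 000100
Column parities: 100011

Row P: 000100, Col P: 100011, Corner: 1


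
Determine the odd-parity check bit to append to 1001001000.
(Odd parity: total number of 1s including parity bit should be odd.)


Number of 1s in data: 3
Parity bit: 0

0


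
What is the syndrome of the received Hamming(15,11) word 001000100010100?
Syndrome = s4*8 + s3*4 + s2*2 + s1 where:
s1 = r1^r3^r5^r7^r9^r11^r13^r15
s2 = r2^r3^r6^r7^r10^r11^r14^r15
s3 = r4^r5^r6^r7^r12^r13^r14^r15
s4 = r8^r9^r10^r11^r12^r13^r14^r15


s1=0, s2=1, s3=0, s4=0

Syndrome = 2 (error at position 2)


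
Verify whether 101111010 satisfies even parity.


Number of 1s: 6

Yes, parity is correct (6 ones)


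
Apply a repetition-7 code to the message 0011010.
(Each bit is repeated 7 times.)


Each bit -> 7 copies

0000000000000011111111111111000000011111110000000


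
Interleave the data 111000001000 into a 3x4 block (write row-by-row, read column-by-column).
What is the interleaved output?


Matrix:
  1110
  0000
  1000
Read columns: 101100100000

101100100000


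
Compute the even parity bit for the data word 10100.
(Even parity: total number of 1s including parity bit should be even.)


Number of 1s in data: 2
Parity bit: 0

0


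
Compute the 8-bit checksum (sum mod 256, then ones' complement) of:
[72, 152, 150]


Sum = 374 mod 256 = 118
Complement = 137

137


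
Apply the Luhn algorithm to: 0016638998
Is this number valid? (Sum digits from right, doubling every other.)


Luhn sum = 47
47 mod 10 = 7

Invalid (Luhn sum mod 10 = 7)


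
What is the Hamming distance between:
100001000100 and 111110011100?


XOR: 011111011000
Count of 1s: 7

7


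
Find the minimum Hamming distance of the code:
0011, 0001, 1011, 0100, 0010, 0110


Comparing all pairs, minimum distance: 1
Can detect 0 errors, correct 0 errors

1


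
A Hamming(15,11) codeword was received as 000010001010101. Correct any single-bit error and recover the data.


Syndrome = 5: error at position 5

Data: 00001010101 (corrected bit 5)


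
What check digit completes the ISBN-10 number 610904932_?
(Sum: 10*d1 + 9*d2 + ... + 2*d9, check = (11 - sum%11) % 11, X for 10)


Weighted sum: 201
201 mod 11 = 3

Check digit: 8


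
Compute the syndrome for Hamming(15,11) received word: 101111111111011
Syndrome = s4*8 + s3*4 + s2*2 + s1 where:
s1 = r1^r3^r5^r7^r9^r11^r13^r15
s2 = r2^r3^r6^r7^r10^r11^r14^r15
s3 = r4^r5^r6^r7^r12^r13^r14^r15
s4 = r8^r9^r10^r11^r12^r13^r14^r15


s1=1, s2=1, s3=1, s4=1

Syndrome = 15 (error at position 15)


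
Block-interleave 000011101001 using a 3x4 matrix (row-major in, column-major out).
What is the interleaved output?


Matrix:
  0000
  1110
  1001
Read columns: 011010010001

011010010001


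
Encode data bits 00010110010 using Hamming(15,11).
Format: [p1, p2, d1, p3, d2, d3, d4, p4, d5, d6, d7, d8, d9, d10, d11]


Parity bits: p1=0, p2=0, p3=0, p4=1

000000110110010


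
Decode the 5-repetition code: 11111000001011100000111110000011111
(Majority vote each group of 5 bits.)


Groups: 11111, 00000, 10111, 00000, 11111, 00000, 11111
Majority votes: 1010101

1010101


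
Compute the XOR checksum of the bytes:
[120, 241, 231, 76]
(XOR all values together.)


XOR chain: 120 ^ 241 ^ 231 ^ 76 = 34

34


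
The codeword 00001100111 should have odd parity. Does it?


Number of 1s: 5

Yes, parity is correct (5 ones)


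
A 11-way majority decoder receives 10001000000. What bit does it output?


Ones: 2 out of 11
Threshold: 6

0 (2/11 voted 1)


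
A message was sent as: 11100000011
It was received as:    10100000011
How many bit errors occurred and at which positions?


XOR: 01000000000

1 error(s) at position(s): 1


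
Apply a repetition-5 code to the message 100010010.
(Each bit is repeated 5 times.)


Each bit -> 5 copies

111110000000000000001111100000000001111100000


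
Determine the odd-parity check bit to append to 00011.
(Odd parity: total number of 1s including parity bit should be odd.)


Number of 1s in data: 2
Parity bit: 1

1


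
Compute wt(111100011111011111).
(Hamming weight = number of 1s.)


Counting 1s in 111100011111011111

14


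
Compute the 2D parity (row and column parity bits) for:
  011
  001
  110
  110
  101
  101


Row parities: 010000
Column parities: 010

Row P: 010000, Col P: 010, Corner: 1


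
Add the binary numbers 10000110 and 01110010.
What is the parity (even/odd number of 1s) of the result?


10000110 = 134
01110010 = 114
Sum = 248 = 11111000
1s count = 5

odd parity (5 ones in 11111000)


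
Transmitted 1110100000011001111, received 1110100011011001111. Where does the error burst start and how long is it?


XOR: 0000000011000000000

Burst at position 8, length 2


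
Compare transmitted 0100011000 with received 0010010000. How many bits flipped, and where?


XOR: 0110001000

3 error(s) at position(s): 1, 2, 6


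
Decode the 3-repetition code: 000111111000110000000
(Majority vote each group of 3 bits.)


Groups: 000, 111, 111, 000, 110, 000, 000
Majority votes: 0110100

0110100


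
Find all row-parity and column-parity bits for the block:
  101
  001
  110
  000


Row parities: 0100
Column parities: 010

Row P: 0100, Col P: 010, Corner: 1


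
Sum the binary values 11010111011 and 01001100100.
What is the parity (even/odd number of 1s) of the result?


11010111011 = 1723
01001100100 = 612
Sum = 2335 = 100100011111
1s count = 7

odd parity (7 ones in 100100011111)


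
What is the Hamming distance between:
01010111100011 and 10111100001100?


XOR: 11101011101111
Count of 1s: 11

11


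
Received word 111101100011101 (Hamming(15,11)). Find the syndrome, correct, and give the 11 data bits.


Syndrome = 0: no error detected

Data: 10110011101 (no errors)


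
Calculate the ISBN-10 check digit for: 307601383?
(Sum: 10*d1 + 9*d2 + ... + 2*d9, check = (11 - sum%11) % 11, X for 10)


Weighted sum: 175
175 mod 11 = 10

Check digit: 1


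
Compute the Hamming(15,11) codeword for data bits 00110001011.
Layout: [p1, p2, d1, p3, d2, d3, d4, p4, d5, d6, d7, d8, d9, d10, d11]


Parity bits: p1=0, p2=0, p3=1, p4=1

000101110001011


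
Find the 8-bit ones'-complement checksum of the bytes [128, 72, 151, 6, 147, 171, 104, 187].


Sum = 966 mod 256 = 198
Complement = 57

57


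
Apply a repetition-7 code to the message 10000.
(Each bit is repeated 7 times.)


Each bit -> 7 copies

11111110000000000000000000000000000


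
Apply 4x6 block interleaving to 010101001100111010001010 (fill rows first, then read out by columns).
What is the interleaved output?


Matrix:
  010101
  001100
  111010
  001010
Read columns: 001010100111110000111000

001010100111110000111000


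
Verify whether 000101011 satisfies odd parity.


Number of 1s: 4

No, parity error (4 ones)


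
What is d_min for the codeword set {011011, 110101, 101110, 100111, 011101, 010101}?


Comparing all pairs, minimum distance: 1
Can detect 0 errors, correct 0 errors

1


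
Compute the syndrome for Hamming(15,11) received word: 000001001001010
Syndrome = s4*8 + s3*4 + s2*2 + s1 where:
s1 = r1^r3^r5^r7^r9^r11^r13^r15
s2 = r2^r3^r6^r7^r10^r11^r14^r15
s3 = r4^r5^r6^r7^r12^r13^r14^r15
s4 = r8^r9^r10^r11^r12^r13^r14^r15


s1=1, s2=0, s3=1, s4=1

Syndrome = 13 (error at position 13)


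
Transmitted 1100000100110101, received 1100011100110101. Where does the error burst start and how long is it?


XOR: 0000011000000000

Burst at position 5, length 2


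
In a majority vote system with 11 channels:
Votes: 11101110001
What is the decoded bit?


Ones: 7 out of 11
Threshold: 6

1 (7/11 voted 1)


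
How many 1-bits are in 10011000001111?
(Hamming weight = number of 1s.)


Counting 1s in 10011000001111

7


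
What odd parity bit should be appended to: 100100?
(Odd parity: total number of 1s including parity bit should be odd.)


Number of 1s in data: 2
Parity bit: 1

1


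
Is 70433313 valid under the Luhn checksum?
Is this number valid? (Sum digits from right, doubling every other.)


Luhn sum = 30
30 mod 10 = 0

Valid (Luhn sum mod 10 = 0)


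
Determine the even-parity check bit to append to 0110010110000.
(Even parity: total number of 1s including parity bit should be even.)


Number of 1s in data: 5
Parity bit: 1

1


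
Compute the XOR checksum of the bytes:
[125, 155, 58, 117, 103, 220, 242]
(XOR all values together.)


XOR chain: 125 ^ 155 ^ 58 ^ 117 ^ 103 ^ 220 ^ 242 = 224

224


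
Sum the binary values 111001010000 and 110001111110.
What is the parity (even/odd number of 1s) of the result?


111001010000 = 3664
110001111110 = 3198
Sum = 6862 = 1101011001110
1s count = 8

even parity (8 ones in 1101011001110)


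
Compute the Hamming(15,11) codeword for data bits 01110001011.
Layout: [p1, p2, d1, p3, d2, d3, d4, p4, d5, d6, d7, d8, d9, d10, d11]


Parity bits: p1=1, p2=0, p3=0, p4=1

100011110001011


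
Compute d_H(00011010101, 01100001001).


XOR: 01111011100
Count of 1s: 7

7


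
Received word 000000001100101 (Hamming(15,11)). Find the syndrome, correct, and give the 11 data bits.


Syndrome = 1: error at position 1

Data: 00001100101 (corrected bit 1)


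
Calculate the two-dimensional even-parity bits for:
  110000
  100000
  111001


Row parities: 010
Column parities: 101001

Row P: 010, Col P: 101001, Corner: 1


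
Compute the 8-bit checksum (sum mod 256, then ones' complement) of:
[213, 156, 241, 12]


Sum = 622 mod 256 = 110
Complement = 145

145


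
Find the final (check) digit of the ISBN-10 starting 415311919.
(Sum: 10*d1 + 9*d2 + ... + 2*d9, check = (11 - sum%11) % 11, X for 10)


Weighted sum: 178
178 mod 11 = 2

Check digit: 9


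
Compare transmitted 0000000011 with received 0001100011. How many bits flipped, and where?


XOR: 0001100000

2 error(s) at position(s): 3, 4


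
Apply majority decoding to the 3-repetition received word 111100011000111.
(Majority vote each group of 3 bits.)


Groups: 111, 100, 011, 000, 111
Majority votes: 10101

10101


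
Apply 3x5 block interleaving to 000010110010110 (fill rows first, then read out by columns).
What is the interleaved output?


Matrix:
  00001
  01100
  10110
Read columns: 001010011001100

001010011001100


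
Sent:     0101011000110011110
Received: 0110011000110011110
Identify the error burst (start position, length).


XOR: 0011000000000000000

Burst at position 2, length 2


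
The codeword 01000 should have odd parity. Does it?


Number of 1s: 1

Yes, parity is correct (1 ones)


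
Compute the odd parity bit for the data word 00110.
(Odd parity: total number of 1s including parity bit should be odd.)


Number of 1s in data: 2
Parity bit: 1

1


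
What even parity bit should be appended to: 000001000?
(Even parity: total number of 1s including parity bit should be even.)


Number of 1s in data: 1
Parity bit: 1

1


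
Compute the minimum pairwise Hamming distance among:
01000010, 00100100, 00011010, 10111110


Comparing all pairs, minimum distance: 3
Can detect 2 errors, correct 1 errors

3


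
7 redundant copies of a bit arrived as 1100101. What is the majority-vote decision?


Ones: 4 out of 7
Threshold: 4

1 (4/7 voted 1)


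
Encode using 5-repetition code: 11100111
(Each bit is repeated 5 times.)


Each bit -> 5 copies

1111111111111110000000000111111111111111


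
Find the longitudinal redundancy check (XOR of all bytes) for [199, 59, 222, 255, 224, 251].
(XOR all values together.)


XOR chain: 199 ^ 59 ^ 222 ^ 255 ^ 224 ^ 251 = 198

198


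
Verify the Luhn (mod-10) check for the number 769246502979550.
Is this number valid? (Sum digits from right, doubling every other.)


Luhn sum = 68
68 mod 10 = 8

Invalid (Luhn sum mod 10 = 8)


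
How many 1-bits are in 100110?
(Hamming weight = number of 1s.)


Counting 1s in 100110

3


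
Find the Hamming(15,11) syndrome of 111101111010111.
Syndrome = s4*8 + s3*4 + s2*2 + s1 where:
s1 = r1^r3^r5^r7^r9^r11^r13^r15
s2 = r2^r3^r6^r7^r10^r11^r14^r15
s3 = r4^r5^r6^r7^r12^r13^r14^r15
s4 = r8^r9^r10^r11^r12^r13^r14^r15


s1=1, s2=1, s3=0, s4=0

Syndrome = 3 (error at position 3)


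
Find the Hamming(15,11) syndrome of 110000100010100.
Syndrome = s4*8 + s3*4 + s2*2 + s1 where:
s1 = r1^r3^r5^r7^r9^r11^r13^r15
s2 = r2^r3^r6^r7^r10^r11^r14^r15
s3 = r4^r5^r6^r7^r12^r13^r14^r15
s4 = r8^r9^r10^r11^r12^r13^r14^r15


s1=0, s2=1, s3=0, s4=0

Syndrome = 2 (error at position 2)


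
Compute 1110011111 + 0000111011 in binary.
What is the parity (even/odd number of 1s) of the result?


1110011111 = 927
0000111011 = 59
Sum = 986 = 1111011010
1s count = 7

odd parity (7 ones in 1111011010)


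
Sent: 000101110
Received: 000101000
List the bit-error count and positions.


XOR: 000000110

2 error(s) at position(s): 6, 7


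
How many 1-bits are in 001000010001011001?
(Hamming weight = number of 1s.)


Counting 1s in 001000010001011001

6


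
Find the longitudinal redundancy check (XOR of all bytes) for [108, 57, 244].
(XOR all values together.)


XOR chain: 108 ^ 57 ^ 244 = 161

161


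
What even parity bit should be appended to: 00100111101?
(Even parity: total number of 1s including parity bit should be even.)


Number of 1s in data: 6
Parity bit: 0

0


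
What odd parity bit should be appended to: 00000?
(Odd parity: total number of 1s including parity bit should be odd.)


Number of 1s in data: 0
Parity bit: 1

1


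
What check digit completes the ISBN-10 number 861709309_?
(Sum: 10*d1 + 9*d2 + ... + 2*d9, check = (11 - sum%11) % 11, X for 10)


Weighted sum: 266
266 mod 11 = 2

Check digit: 9


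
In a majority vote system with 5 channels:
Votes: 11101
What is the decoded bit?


Ones: 4 out of 5
Threshold: 3

1 (4/5 voted 1)


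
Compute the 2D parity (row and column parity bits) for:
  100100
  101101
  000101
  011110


Row parities: 0000
Column parities: 010010

Row P: 0000, Col P: 010010, Corner: 0


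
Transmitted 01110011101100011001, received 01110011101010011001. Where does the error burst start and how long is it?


XOR: 00000000000110000000

Burst at position 11, length 2


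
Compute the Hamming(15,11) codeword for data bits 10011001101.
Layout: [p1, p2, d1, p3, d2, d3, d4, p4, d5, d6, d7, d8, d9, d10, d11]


Parity bits: p1=1, p2=1, p3=0, p4=0

111000101001101


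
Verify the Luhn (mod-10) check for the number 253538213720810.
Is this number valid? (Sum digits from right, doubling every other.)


Luhn sum = 41
41 mod 10 = 1

Invalid (Luhn sum mod 10 = 1)


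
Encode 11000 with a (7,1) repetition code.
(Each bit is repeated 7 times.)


Each bit -> 7 copies

11111111111111000000000000000000000


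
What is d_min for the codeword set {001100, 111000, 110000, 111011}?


Comparing all pairs, minimum distance: 1
Can detect 0 errors, correct 0 errors

1


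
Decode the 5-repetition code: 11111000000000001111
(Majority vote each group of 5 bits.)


Groups: 11111, 00000, 00000, 01111
Majority votes: 1001

1001


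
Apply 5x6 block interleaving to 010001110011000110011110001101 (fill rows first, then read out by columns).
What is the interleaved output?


Matrix:
  010001
  110011
  000110
  011110
  001101
Read columns: 010001101000011001110111011001

010001101000011001110111011001


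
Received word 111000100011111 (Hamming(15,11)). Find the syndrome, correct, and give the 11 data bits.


Syndrome = 12: error at position 12

Data: 10010010111 (corrected bit 12)


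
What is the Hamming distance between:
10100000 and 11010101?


XOR: 01110101
Count of 1s: 5

5


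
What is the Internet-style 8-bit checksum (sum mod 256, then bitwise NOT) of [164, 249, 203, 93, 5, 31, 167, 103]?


Sum = 1015 mod 256 = 247
Complement = 8

8


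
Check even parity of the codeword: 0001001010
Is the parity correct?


Number of 1s: 3

No, parity error (3 ones)


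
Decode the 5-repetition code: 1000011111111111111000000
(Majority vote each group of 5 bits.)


Groups: 10000, 11111, 11111, 11110, 00000
Majority votes: 01110

01110


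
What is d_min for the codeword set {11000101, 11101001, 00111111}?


Comparing all pairs, minimum distance: 3
Can detect 2 errors, correct 1 errors

3


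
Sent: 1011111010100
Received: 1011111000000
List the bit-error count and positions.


XOR: 0000000010100

2 error(s) at position(s): 8, 10


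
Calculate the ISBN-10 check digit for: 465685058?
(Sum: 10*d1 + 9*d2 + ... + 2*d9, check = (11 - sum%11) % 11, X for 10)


Weighted sum: 280
280 mod 11 = 5

Check digit: 6


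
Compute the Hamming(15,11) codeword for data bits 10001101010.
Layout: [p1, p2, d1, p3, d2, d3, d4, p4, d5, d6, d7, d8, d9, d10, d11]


Parity bits: p1=0, p2=1, p3=0, p4=0

011000001101010


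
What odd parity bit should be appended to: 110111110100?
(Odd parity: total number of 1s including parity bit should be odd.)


Number of 1s in data: 8
Parity bit: 1

1


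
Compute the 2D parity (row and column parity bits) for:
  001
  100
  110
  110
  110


Row parities: 11000
Column parities: 011

Row P: 11000, Col P: 011, Corner: 0


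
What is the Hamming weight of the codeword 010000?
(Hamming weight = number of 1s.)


Counting 1s in 010000

1


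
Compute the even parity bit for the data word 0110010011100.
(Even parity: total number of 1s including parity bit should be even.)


Number of 1s in data: 6
Parity bit: 0

0


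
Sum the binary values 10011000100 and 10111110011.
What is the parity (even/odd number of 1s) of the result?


10011000100 = 1220
10111110011 = 1523
Sum = 2743 = 101010110111
1s count = 8

even parity (8 ones in 101010110111)


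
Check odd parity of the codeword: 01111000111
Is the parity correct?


Number of 1s: 7

Yes, parity is correct (7 ones)


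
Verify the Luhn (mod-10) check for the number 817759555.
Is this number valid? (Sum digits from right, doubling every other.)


Luhn sum = 47
47 mod 10 = 7

Invalid (Luhn sum mod 10 = 7)


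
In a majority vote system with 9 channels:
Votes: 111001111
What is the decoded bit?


Ones: 7 out of 9
Threshold: 5

1 (7/9 voted 1)


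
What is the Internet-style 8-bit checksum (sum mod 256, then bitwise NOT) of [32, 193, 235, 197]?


Sum = 657 mod 256 = 145
Complement = 110

110


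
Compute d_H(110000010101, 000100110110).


XOR: 110100100011
Count of 1s: 6

6


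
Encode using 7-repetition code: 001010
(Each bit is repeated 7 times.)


Each bit -> 7 copies

000000000000001111111000000011111110000000


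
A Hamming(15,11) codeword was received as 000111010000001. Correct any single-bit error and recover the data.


Syndrome = 0: no error detected

Data: 01100000001 (no errors)


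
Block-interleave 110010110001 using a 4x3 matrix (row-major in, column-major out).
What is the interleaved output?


Matrix:
  110
  010
  110
  001
Read columns: 101011100001

101011100001


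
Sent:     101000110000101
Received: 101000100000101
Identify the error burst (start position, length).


XOR: 000000010000000

Burst at position 7, length 1


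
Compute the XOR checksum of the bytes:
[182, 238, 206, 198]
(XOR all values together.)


XOR chain: 182 ^ 238 ^ 206 ^ 198 = 80

80


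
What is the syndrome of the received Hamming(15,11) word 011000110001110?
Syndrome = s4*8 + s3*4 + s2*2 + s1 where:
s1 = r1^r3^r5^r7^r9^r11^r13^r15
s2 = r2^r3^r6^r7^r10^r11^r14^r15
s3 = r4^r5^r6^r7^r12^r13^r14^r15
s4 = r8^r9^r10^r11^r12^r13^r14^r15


s1=1, s2=0, s3=0, s4=0

Syndrome = 1 (error at position 1)


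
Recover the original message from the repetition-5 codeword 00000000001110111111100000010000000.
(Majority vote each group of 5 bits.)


Groups: 00000, 00000, 11101, 11111, 10000, 00100, 00000
Majority votes: 0011000

0011000


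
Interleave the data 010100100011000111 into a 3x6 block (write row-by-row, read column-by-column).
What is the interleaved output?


Matrix:
  010100
  100011
  000111
Read columns: 010100000101011011

010100000101011011


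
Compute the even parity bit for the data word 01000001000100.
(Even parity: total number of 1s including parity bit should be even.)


Number of 1s in data: 3
Parity bit: 1

1


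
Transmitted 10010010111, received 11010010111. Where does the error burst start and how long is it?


XOR: 01000000000

Burst at position 1, length 1


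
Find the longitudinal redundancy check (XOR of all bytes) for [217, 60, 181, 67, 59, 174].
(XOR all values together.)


XOR chain: 217 ^ 60 ^ 181 ^ 67 ^ 59 ^ 174 = 134

134


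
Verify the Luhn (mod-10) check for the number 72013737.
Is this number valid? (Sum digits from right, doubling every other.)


Luhn sum = 34
34 mod 10 = 4

Invalid (Luhn sum mod 10 = 4)


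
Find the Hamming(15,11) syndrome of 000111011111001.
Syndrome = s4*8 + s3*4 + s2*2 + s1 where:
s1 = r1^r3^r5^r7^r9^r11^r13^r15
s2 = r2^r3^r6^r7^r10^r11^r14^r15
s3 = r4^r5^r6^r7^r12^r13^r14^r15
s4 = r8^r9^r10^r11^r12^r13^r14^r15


s1=0, s2=0, s3=1, s4=0

Syndrome = 4 (error at position 4)


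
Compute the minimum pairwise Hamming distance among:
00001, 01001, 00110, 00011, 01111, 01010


Comparing all pairs, minimum distance: 1
Can detect 0 errors, correct 0 errors

1


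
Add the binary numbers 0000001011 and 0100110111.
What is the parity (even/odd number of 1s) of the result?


0000001011 = 11
0100110111 = 311
Sum = 322 = 101000010
1s count = 3

odd parity (3 ones in 101000010)


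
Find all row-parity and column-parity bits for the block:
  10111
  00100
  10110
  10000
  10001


Row parities: 01110
Column parities: 00100

Row P: 01110, Col P: 00100, Corner: 1


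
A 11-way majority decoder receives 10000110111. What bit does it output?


Ones: 6 out of 11
Threshold: 6

1 (6/11 voted 1)


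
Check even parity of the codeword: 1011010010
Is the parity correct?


Number of 1s: 5

No, parity error (5 ones)


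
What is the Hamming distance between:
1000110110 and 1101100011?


XOR: 0101010101
Count of 1s: 5

5


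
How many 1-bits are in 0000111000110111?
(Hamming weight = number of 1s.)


Counting 1s in 0000111000110111

8


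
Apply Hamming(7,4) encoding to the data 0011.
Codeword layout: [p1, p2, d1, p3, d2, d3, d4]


Parity bits: p1=1, p2=0, p3=0

1000011


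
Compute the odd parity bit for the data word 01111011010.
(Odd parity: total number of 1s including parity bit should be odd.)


Number of 1s in data: 7
Parity bit: 0

0


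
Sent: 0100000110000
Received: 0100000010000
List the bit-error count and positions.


XOR: 0000000100000

1 error(s) at position(s): 7


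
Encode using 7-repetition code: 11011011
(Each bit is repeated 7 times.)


Each bit -> 7 copies

11111111111111000000011111111111111000000011111111111111


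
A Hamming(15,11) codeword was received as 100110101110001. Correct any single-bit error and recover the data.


Syndrome = 0: no error detected

Data: 01011110001 (no errors)


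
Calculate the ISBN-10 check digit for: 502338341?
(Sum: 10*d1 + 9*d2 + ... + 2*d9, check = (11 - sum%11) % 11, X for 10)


Weighted sum: 171
171 mod 11 = 6

Check digit: 5


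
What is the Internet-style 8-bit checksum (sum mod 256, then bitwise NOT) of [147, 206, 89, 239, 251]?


Sum = 932 mod 256 = 164
Complement = 91

91


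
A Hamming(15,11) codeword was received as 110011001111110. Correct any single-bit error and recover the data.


Syndrome = 7: error at position 7

Data: 01111111110 (corrected bit 7)


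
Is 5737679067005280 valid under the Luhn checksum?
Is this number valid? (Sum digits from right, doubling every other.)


Luhn sum = 60
60 mod 10 = 0

Valid (Luhn sum mod 10 = 0)


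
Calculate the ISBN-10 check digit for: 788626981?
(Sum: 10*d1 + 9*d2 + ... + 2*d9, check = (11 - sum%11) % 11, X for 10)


Weighted sum: 352
352 mod 11 = 0

Check digit: 0


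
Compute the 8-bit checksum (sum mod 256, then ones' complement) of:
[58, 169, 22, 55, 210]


Sum = 514 mod 256 = 2
Complement = 253

253


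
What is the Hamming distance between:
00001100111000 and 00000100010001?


XOR: 00001000101001
Count of 1s: 4

4


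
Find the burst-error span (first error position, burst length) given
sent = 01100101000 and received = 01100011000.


XOR: 00000110000

Burst at position 5, length 2


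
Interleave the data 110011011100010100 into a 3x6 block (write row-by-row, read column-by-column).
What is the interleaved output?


Matrix:
  110011
  011100
  010100
Read columns: 100111010011100100

100111010011100100


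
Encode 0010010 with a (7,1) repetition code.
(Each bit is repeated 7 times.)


Each bit -> 7 copies

0000000000000011111110000000000000011111110000000


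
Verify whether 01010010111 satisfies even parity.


Number of 1s: 6

Yes, parity is correct (6 ones)


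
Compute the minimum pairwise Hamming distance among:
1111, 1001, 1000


Comparing all pairs, minimum distance: 1
Can detect 0 errors, correct 0 errors

1


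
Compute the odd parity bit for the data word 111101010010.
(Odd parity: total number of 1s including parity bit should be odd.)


Number of 1s in data: 7
Parity bit: 0

0


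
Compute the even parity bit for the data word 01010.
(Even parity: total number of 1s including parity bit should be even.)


Number of 1s in data: 2
Parity bit: 0

0


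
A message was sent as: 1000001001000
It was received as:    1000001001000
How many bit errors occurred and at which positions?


XOR: 0000000000000

0 errors (received matches sent)


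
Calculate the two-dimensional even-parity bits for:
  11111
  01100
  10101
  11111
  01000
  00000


Row parities: 101110
Column parities: 10001

Row P: 101110, Col P: 10001, Corner: 0


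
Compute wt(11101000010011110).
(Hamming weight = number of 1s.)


Counting 1s in 11101000010011110

9


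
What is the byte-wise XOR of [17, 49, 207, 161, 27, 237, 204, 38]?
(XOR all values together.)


XOR chain: 17 ^ 49 ^ 207 ^ 161 ^ 27 ^ 237 ^ 204 ^ 38 = 82

82


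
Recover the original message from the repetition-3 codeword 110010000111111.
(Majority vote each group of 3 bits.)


Groups: 110, 010, 000, 111, 111
Majority votes: 10011

10011


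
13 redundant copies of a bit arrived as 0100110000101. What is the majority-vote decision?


Ones: 5 out of 13
Threshold: 7

0 (5/13 voted 1)


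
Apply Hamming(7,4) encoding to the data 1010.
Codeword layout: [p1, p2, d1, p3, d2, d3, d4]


Parity bits: p1=1, p2=0, p3=1

1011010
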